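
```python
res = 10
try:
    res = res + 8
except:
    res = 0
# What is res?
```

Step-by-step execution trace:
1. res starts at 10.
2. try: `res = res + 8` → res = 18. No exception raised.
3. `except` is skipped.
Result: 18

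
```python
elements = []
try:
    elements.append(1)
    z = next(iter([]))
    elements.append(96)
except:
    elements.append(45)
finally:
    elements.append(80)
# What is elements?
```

Step-by-step execution trace:
1. try: `elements.append(1)` → elements = [1].
2. `z = next(iter([]))` raises StopIteration; `elements.append(96)` is not reached.
3. bare `except` matches → `elements.append(45)` → elements = [1, 45].
4. finally always runs: `elements.append(80)` → elements = [1, 45, 80].
Result: [1, 45, 80]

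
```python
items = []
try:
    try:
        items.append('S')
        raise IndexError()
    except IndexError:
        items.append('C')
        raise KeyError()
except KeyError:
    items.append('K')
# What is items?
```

Step-by-step execution trace:
1. Inner try: `items.append('S')` → items = ['S'].
2. `raise IndexError()` raises IndexError.
3. Inner `except IndexError` matches → `items.append('C')` → items = ['S', 'C'].
4. `raise KeyError()` raises KeyError; propagates to outer try.
5. Outer `except KeyError` matches → `items.append('K')` → items = ['S', 'C', 'K'].
Result: ['S', 'C', 'K']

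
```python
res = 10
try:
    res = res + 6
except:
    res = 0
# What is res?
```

Step-by-step execution trace:
1. res starts at 10.
2. try: `res = res + 6` → res = 16. No exception raised.
3. `except` is skipped.
Result: 16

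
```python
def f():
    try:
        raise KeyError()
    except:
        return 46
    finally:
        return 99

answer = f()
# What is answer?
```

Step-by-step execution trace:
1. `f()` enters try: `raise KeyError()` raises KeyError.
2. bare `except` matches → `return 46` sets pending return value 46.
3. Before returning, `finally: return 99` runs and overrides the pending return.
4. f() returns 99 → answer = 99.
Result: 99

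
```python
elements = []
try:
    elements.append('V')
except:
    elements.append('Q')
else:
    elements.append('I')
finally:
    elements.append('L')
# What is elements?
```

Step-by-step execution trace:
1. try: `elements.append('V')` → elements = ['V']. No exception raised.
2. `except` is skipped.
3. `else` runs: `elements.append('I')` → elements = ['V', 'I'].
4. `finally` always runs: `elements.append('L')` → elements = ['V', 'I', 'L'].
Result: ['V', 'I', 'L']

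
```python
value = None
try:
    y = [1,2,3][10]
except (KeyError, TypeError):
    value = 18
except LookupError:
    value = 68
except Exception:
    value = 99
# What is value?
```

Step-by-step execution trace:
1. `y = [1,2,3][10]` raises IndexError.
2. `except (KeyError, TypeError)` does not match IndexError; skipped.
3. `except LookupError` matches (IndexError is a subclass of LookupError) → value = 68.
4. `except Exception` is not reached.
Result: 68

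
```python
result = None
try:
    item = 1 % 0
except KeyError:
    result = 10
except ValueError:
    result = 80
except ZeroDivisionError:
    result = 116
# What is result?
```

Step-by-step execution trace:
1. `item = 1 % 0` raises ZeroDivisionError.
2. `except KeyError` does not match ZeroDivisionError; skipped.
3. `except ValueError` does not match ZeroDivisionError; skipped.
4. `except ZeroDivisionError` matches → result = 116.
Result: 116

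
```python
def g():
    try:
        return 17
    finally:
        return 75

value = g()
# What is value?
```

Step-by-step execution trace:
1. `g()` enters try: `return 17` sets pending return value 17.
2. Before returning, `finally: return 75` runs and overrides the pending return.
3. g() returns 75 → value = 75.
Result: 75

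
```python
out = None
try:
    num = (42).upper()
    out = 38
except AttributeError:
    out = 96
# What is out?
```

Step-by-step execution trace:
1. `num = (42).upper()` raises AttributeError.
2. `out = 38` is not reached.
3. `except AttributeError` matches → out = 96.
Result: 96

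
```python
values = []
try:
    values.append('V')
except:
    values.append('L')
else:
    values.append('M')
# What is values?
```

Step-by-step execution trace:
1. try: `values.append('V')` → values = ['V']. No exception raised.
2. `except` is skipped.
3. `else` runs (try completed without exception): `values.append('M')` → values = ['V', 'M'].
Result: ['V', 'M']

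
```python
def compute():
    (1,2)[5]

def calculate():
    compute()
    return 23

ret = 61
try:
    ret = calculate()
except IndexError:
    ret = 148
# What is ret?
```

Step-by-step execution trace:
1. ret starts at 61.
2. try: `calculate()` calls `compute()`.
3. `compute()` evaluates `(1,2)[5]`, which raises IndexError; it propagates through calculate (uncaught).
4. `return 23` in calculate is not reached; the assignment to ret does not complete.
5. `except IndexError` matches → ret = 148.
Result: 148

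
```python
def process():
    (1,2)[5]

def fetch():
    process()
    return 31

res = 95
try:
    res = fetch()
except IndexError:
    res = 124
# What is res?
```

Step-by-step execution trace:
1. res starts at 95.
2. try: `fetch()` calls `process()`.
3. `process()` evaluates `(1,2)[5]`, which raises IndexError; it propagates through fetch (uncaught).
4. `return 31` in fetch is not reached; the assignment to res does not complete.
5. `except IndexError` matches → res = 124.
Result: 124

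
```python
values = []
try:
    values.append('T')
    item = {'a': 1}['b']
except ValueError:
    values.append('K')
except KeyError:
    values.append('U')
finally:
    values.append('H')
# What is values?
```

Step-by-step execution trace:
1. try: `values.append('T')` → values = ['T'].
2. `item = {'a': 1}['b']` raises KeyError.
3. `except ValueError` does not match KeyError; skipped.
4. `except KeyError` matches → `values.append('U')` → values = ['T', 'U'].
5. finally always runs: `values.append('H')` → values = ['T', 'U', 'H'].
Result: ['T', 'U', 'H']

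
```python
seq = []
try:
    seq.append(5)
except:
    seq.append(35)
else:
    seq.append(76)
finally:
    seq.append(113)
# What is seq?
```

Step-by-step execution trace:
1. try: `seq.append(5)` → seq = [5]. No exception raised.
2. `except` is skipped.
3. `else` runs: `seq.append(76)` → seq = [5, 76].
4. `finally` always runs: `seq.append(113)` → seq = [5, 76, 113].
Result: [5, 76, 113]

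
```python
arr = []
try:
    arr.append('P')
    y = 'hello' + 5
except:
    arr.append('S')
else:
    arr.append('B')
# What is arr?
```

Step-by-step execution trace:
1. try: `arr.append('P')` → arr = ['P'].
2. `y = 'hello' + 5` raises TypeError.
3. bare `except` matches → `arr.append('S')` → arr = ['P', 'S'].
4. `else` is skipped (an exception was raised).
Result: ['P', 'S']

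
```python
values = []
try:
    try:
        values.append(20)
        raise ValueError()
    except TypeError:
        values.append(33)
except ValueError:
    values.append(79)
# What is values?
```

Step-by-step execution trace:
1. Inner try: `values.append(20)` → values = [20].
2. `raise ValueError()` raises ValueError.
3. Inner `except TypeError` does not match ValueError; exception propagates to outer try.
4. Outer `except ValueError` matches → `values.append(79)` → values = [20, 79].
Result: [20, 79]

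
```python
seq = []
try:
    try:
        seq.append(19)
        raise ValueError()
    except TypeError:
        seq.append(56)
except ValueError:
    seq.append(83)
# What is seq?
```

Step-by-step execution trace:
1. Inner try: `seq.append(19)` → seq = [19].
2. `raise ValueError()` raises ValueError.
3. Inner `except TypeError` does not match ValueError; exception propagates to outer try.
4. Outer `except ValueError` matches → `seq.append(83)` → seq = [19, 83].
Result: [19, 83]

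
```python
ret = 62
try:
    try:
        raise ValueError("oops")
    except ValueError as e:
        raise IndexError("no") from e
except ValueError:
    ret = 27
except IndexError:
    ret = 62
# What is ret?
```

Step-by-step execution trace:
1. Inner try raises ValueError; inner `except ValueError as e` catches it.
2. `raise IndexError(...) from e` raises IndexError (ValueError is attached as __cause__, but only IndexError is active).
3. Outer `except ValueError` does not match IndexError; skipped.
4. Outer `except IndexError` matches → ret = 62.
Result: 62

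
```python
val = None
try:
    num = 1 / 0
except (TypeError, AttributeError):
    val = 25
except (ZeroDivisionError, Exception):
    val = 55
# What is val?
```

Step-by-step execution trace:
1. `num = 1 / 0` raises ZeroDivisionError.
2. `except (TypeError, AttributeError)` does not match ZeroDivisionError; skipped.
3. `except (ZeroDivisionError, Exception)` matches (ZeroDivisionError is in the tuple) → val = 55.
Result: 55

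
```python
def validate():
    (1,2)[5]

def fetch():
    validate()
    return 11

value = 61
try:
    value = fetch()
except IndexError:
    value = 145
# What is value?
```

Step-by-step execution trace:
1. value starts at 61.
2. try: `fetch()` calls `validate()`.
3. `validate()` evaluates `(1,2)[5]`, which raises IndexError; it propagates through fetch (uncaught).
4. `return 11` in fetch is not reached; the assignment to value does not complete.
5. `except IndexError` matches → value = 145.
Result: 145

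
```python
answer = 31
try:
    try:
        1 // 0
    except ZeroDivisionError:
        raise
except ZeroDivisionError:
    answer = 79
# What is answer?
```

Step-by-step execution trace:
1. Inner try: `1 // 0` raises ZeroDivisionError.
2. Inner `except ZeroDivisionError` matches; bare `raise` re-raises the same ZeroDivisionError.
3. Outer `except ZeroDivisionError` matches → answer = 79.
Result: 79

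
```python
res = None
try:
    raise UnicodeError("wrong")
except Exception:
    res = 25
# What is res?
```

Step-by-step execution trace:
1. `raise UnicodeError(...)` raises UnicodeError.
2. `except Exception` matches (UnicodeError is a subclass of Exception) → res = 25.
Result: 25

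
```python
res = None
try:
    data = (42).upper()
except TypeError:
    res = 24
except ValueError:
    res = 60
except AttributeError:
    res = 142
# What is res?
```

Step-by-step execution trace:
1. `data = (42).upper()` raises AttributeError.
2. `except TypeError` does not match AttributeError; skipped.
3. `except ValueError` does not match AttributeError; skipped.
4. `except AttributeError` matches → res = 142.
Result: 142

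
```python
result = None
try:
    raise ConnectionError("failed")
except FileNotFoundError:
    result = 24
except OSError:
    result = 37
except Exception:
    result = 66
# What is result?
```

Step-by-step execution trace:
1. `raise ConnectionError(...)` raises ConnectionError.
2. `except FileNotFoundError` does not match (ConnectionError is not a subclass of FileNotFoundError); skipped.
3. `except OSError` matches (ConnectionError is a subclass of OSError) → result = 37.
4. `except Exception` is not reached.
Result: 37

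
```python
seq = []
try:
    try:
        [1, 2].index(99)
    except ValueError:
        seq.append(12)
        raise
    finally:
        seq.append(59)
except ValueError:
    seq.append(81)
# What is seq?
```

Step-by-step execution trace:
1. Inner try: `[1, 2].index(99)` raises ValueError.
2. Inner `except ValueError` matches → `seq.append(12)` → seq = [12].
3. bare `raise` re-raises ValueError.
4. Inner `finally` runs during unwinding: `seq.append(59)` → seq = [12, 59].
5. Outer `except ValueError` matches → `seq.append(81)` → seq = [12, 59, 81].
Result: [12, 59, 81]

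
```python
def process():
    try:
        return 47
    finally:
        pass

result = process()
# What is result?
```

Step-by-step execution trace:
1. `process()` enters try: `return 47` sets pending return value 47.
2. Before returning, `finally: pass` runs (no effect).
3. process() returns 47 → result = 47.
Result: 47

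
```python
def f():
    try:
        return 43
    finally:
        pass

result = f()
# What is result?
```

Step-by-step execution trace:
1. `f()` enters try: `return 43` sets pending return value 43.
2. Before returning, `finally: pass` runs (no effect).
3. f() returns 43 → result = 43.
Result: 43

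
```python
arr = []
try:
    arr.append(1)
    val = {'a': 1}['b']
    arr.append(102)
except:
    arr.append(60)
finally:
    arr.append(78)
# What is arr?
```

Step-by-step execution trace:
1. try: `arr.append(1)` → arr = [1].
2. `val = {'a': 1}['b']` raises KeyError; `arr.append(102)` is not reached.
3. bare `except` matches → `arr.append(60)` → arr = [1, 60].
4. finally always runs: `arr.append(78)` → arr = [1, 60, 78].
Result: [1, 60, 78]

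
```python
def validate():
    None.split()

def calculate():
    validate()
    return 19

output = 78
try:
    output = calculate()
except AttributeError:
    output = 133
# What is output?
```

Step-by-step execution trace:
1. output starts at 78.
2. try: `calculate()` calls `validate()`.
3. `validate()` evaluates `None.split()`, which raises AttributeError; it propagates through calculate (uncaught).
4. `return 19` in calculate is not reached; the assignment to output does not complete.
5. `except AttributeError` matches → output = 133.
Result: 133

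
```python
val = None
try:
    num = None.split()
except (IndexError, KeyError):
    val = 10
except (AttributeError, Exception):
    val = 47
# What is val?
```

Step-by-step execution trace:
1. `num = None.split()` raises AttributeError.
2. `except (IndexError, KeyError)` does not match AttributeError; skipped.
3. `except (AttributeError, Exception)` matches (AttributeError is in the tuple) → val = 47.
Result: 47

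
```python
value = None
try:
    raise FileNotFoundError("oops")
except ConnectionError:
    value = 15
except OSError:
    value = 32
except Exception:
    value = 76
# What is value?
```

Step-by-step execution trace:
1. `raise FileNotFoundError(...)` raises FileNotFoundError.
2. `except ConnectionError` does not match (FileNotFoundError is not a subclass of ConnectionError); skipped.
3. `except OSError` matches (FileNotFoundError is a subclass of OSError) → value = 32.
4. `except Exception` is not reached.
Result: 32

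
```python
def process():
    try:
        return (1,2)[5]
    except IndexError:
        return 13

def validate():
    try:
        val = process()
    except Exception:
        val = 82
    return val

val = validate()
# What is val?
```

Step-by-step execution trace:
1. `validate()` calls `process()`.
2. In process: `(1,2)[5]` raises IndexError; `except IndexError` catches it → returns 13.
3. In validate: `val = process()` → val = 13. No exception reaches validate.
4. `except Exception` is skipped; validate returns 13.
5. val = 13.
Result: 13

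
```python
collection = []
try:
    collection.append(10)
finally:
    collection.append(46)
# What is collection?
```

Step-by-step execution trace:
1. try: `collection.append(10)` → collection = [10].
2. The try body completes without raising.
3. finally always runs: `collection.append(46)` → collection = [10, 46].
Result: [10, 46]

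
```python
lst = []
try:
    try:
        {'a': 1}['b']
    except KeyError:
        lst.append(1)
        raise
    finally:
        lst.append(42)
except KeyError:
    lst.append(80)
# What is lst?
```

Step-by-step execution trace:
1. Inner try: `{'a': 1}['b']` raises KeyError.
2. Inner `except KeyError` matches → `lst.append(1)` → lst = [1].
3. bare `raise` re-raises KeyError.
4. Inner `finally` runs during unwinding: `lst.append(42)` → lst = [1, 42].
5. Outer `except KeyError` matches → `lst.append(80)` → lst = [1, 42, 80].
Result: [1, 42, 80]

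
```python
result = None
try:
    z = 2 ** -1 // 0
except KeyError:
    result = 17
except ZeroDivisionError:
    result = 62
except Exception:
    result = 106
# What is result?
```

Step-by-step execution trace:
1. `z = 2 ** -1 // 0` raises ZeroDivisionError.
2. `except KeyError` does not match ZeroDivisionError; skipped.
3. `except ZeroDivisionError` matches → result = 62.
4. Remaining except clauses are skipped.
Result: 62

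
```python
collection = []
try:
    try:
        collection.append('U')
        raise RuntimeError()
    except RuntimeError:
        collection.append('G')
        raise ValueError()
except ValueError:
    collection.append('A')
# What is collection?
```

Step-by-step execution trace:
1. Inner try: `collection.append('U')` → collection = ['U'].
2. `raise RuntimeError()` raises RuntimeError.
3. Inner `except RuntimeError` matches → `collection.append('G')` → collection = ['U', 'G'].
4. `raise ValueError()` raises ValueError; propagates to outer try.
5. Outer `except ValueError` matches → `collection.append('A')` → collection = ['U', 'G', 'A'].
Result: ['U', 'G', 'A']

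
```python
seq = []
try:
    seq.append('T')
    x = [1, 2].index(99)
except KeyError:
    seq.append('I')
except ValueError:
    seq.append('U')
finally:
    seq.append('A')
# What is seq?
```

Step-by-step execution trace:
1. try: `seq.append('T')` → seq = ['T'].
2. `x = [1, 2].index(99)` raises ValueError.
3. `except KeyError` does not match ValueError; skipped.
4. `except ValueError` matches → `seq.append('U')` → seq = ['T', 'U'].
5. finally always runs: `seq.append('A')` → seq = ['T', 'U', 'A'].
Result: ['T', 'U', 'A']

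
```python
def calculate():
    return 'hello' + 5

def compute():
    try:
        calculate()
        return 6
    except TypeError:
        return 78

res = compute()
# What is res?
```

Step-by-step execution trace:
1. `compute()` calls `calculate()`.
2. `calculate()` evaluates `'hello' + 5`, which raises TypeError; it propagates to the caller.
3. `return 6` is not reached.
4. `except TypeError` in compute matches → returns 78.
5. res = 78.
Result: 78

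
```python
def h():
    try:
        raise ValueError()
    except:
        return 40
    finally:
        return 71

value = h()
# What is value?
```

Step-by-step execution trace:
1. `h()` enters try: `raise ValueError()` raises ValueError.
2. bare `except` matches → `return 40` sets pending return value 40.
3. Before returning, `finally: return 71` runs and overrides the pending return.
4. h() returns 71 → value = 71.
Result: 71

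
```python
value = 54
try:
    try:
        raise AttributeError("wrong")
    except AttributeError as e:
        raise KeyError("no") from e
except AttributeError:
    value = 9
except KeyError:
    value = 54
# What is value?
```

Step-by-step execution trace:
1. Inner try raises AttributeError; inner `except AttributeError as e` catches it.
2. `raise KeyError(...) from e` raises KeyError (AttributeError is attached as __cause__, but only KeyError is active).
3. Outer `except AttributeError` does not match KeyError; skipped.
4. Outer `except KeyError` matches → value = 54.
Result: 54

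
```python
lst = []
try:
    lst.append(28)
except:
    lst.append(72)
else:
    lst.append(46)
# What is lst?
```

Step-by-step execution trace:
1. try: `lst.append(28)` → lst = [28]. No exception raised.
2. `except` is skipped.
3. `else` runs (try completed without exception): `lst.append(46)` → lst = [28, 46].
Result: [28, 46]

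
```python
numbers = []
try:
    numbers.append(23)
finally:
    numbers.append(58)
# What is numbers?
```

Step-by-step execution trace:
1. try: `numbers.append(23)` → numbers = [23].
2. The try body completes without raising.
3. finally always runs: `numbers.append(58)` → numbers = [23, 58].
Result: [23, 58]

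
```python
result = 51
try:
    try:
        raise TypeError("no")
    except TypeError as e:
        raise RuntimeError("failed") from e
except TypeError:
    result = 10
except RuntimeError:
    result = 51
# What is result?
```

Step-by-step execution trace:
1. Inner try raises TypeError; inner `except TypeError as e` catches it.
2. `raise RuntimeError(...) from e` raises RuntimeError (TypeError is attached as __cause__, but only RuntimeError is active).
3. Outer `except TypeError` does not match RuntimeError; skipped.
4. Outer `except RuntimeError` matches → result = 51.
Result: 51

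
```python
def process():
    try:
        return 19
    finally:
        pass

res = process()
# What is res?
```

Step-by-step execution trace:
1. `process()` enters try: `return 19` sets pending return value 19.
2. Before returning, `finally: pass` runs (no effect).
3. process() returns 19 → res = 19.
Result: 19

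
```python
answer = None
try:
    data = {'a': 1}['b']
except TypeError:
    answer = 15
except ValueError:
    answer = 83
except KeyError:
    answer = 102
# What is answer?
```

Step-by-step execution trace:
1. `data = {'a': 1}['b']` raises KeyError.
2. `except TypeError` does not match KeyError; skipped.
3. `except ValueError` does not match KeyError; skipped.
4. `except KeyError` matches → answer = 102.
Result: 102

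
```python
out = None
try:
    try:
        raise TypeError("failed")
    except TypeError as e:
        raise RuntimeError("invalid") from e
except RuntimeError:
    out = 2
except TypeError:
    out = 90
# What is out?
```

Step-by-step execution trace:
1. Inner try raises TypeError; inner `except TypeError as e` catches it.
2. `raise RuntimeError(...) from e` raises RuntimeError (TypeError is attached as __cause__, but only RuntimeError is active).
3. Outer `except RuntimeError` matches → out = 2.
4. `except TypeError` is not reached.
Result: 2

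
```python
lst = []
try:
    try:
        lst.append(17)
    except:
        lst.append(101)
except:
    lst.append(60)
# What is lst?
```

Step-by-step execution trace:
1. Inner try: `lst.append(17)` → lst = [17]. No exception raised.
2. Inner `except` is skipped.
3. Inner try completes normally; outer `except` is skipped.
Result: [17]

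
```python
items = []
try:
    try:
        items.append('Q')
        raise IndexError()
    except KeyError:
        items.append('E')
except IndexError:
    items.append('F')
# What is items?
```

Step-by-step execution trace:
1. Inner try: `items.append('Q')` → items = ['Q'].
2. `raise IndexError()` raises IndexError.
3. Inner `except KeyError` does not match IndexError; exception propagates to outer try.
4. Outer `except IndexError` matches → `items.append('F')` → items = ['Q', 'F'].
Result: ['Q', 'F']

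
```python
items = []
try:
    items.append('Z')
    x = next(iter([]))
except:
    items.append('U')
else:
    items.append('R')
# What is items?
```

Step-by-step execution trace:
1. try: `items.append('Z')` → items = ['Z'].
2. `x = next(iter([]))` raises StopIteration.
3. bare `except` matches → `items.append('U')` → items = ['Z', 'U'].
4. `else` is skipped (an exception was raised).
Result: ['Z', 'U']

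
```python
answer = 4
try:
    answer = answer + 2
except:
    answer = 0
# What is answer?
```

Step-by-step execution trace:
1. answer starts at 4.
2. try: `answer = answer + 2` → answer = 6. No exception raised.
3. `except` is skipped.
Result: 6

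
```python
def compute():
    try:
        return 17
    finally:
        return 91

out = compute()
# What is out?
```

Step-by-step execution trace:
1. `compute()` enters try: `return 17` sets pending return value 17.
2. Before returning, `finally: return 91` runs and overrides the pending return.
3. compute() returns 91 → out = 91.
Result: 91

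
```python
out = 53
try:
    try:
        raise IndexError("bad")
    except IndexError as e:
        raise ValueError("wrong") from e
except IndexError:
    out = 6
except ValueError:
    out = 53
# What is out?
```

Step-by-step execution trace:
1. Inner try raises IndexError; inner `except IndexError as e` catches it.
2. `raise ValueError(...) from e` raises ValueError (IndexError is attached as __cause__, but only ValueError is active).
3. Outer `except IndexError` does not match ValueError; skipped.
4. Outer `except ValueError` matches → out = 53.
Result: 53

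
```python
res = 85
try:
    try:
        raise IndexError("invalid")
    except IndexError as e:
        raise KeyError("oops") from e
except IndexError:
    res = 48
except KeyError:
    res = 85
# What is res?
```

Step-by-step execution trace:
1. Inner try raises IndexError; inner `except IndexError as e` catches it.
2. `raise KeyError(...) from e` raises KeyError (IndexError is attached as __cause__, but only KeyError is active).
3. Outer `except IndexError` does not match KeyError; skipped.
4. Outer `except KeyError` matches → res = 85.
Result: 85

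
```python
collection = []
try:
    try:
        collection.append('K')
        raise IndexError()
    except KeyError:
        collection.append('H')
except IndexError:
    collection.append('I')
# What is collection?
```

Step-by-step execution trace:
1. Inner try: `collection.append('K')` → collection = ['K'].
2. `raise IndexError()` raises IndexError.
3. Inner `except KeyError` does not match IndexError; exception propagates to outer try.
4. Outer `except IndexError` matches → `collection.append('I')` → collection = ['K', 'I'].
Result: ['K', 'I']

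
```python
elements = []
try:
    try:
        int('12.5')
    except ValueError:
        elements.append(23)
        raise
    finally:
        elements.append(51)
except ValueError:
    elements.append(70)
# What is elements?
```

Step-by-step execution trace:
1. Inner try: `int('12.5')` raises ValueError.
2. Inner `except ValueError` matches → `elements.append(23)` → elements = [23].
3. bare `raise` re-raises ValueError.
4. Inner `finally` runs during unwinding: `elements.append(51)` → elements = [23, 51].
5. Outer `except ValueError` matches → `elements.append(70)` → elements = [23, 51, 70].
Result: [23, 51, 70]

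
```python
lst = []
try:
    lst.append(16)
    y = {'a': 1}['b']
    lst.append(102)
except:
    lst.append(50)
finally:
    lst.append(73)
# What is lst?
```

Step-by-step execution trace:
1. try: `lst.append(16)` → lst = [16].
2. `y = {'a': 1}['b']` raises KeyError; `lst.append(102)` is not reached.
3. bare `except` matches → `lst.append(50)` → lst = [16, 50].
4. finally always runs: `lst.append(73)` → lst = [16, 50, 73].
Result: [16, 50, 73]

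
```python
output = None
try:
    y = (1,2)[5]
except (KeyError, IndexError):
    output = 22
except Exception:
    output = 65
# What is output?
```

Step-by-step execution trace:
1. `y = (1,2)[5]` raises IndexError.
2. `except (KeyError, IndexError)` matches (IndexError is in the tuple) → output = 22.
3. `except Exception` is not reached.
Result: 22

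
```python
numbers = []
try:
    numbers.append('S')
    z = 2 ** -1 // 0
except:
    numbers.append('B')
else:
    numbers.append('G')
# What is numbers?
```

Step-by-step execution trace:
1. try: `numbers.append('S')` → numbers = ['S'].
2. `z = 2 ** -1 // 0` raises ZeroDivisionError.
3. bare `except` matches → `numbers.append('B')` → numbers = ['S', 'B'].
4. `else` is skipped (an exception was raised).
Result: ['S', 'B']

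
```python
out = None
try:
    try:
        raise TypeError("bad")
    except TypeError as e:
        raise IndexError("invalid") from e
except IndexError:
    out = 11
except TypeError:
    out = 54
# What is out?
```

Step-by-step execution trace:
1. Inner try raises TypeError; inner `except TypeError as e` catches it.
2. `raise IndexError(...) from e` raises IndexError (TypeError is attached as __cause__, but only IndexError is active).
3. Outer `except IndexError` matches → out = 11.
4. `except TypeError` is not reached.
Result: 11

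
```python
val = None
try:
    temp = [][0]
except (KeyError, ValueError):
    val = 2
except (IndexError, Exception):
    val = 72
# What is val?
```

Step-by-step execution trace:
1. `temp = [][0]` raises IndexError.
2. `except (KeyError, ValueError)` does not match IndexError; skipped.
3. `except (IndexError, Exception)` matches (IndexError is in the tuple) → val = 72.
Result: 72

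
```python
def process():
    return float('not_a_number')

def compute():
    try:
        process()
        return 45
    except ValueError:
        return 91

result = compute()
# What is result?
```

Step-by-step execution trace:
1. `compute()` calls `process()`.
2. `process()` evaluates `float('not_a_number')`, which raises ValueError; it propagates to the caller.
3. `return 45` is not reached.
4. `except ValueError` in compute matches → returns 91.
5. result = 91.
Result: 91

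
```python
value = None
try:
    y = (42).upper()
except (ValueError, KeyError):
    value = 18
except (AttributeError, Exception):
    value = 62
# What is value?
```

Step-by-step execution trace:
1. `y = (42).upper()` raises AttributeError.
2. `except (ValueError, KeyError)` does not match AttributeError; skipped.
3. `except (AttributeError, Exception)` matches (AttributeError is in the tuple) → value = 62.
Result: 62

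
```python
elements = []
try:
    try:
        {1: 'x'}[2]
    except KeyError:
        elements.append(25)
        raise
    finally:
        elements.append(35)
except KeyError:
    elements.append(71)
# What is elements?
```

Step-by-step execution trace:
1. Inner try: `{1: 'x'}[2]` raises KeyError.
2. Inner `except KeyError` matches → `elements.append(25)` → elements = [25].
3. bare `raise` re-raises KeyError.
4. Inner `finally` runs during unwinding: `elements.append(35)` → elements = [25, 35].
5. Outer `except KeyError` matches → `elements.append(71)` → elements = [25, 35, 71].
Result: [25, 35, 71]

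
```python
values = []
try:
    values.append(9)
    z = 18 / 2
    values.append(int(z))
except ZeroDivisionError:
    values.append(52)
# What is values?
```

Step-by-step execution trace:
1. try: `values.append(9)` → values = [9].
2. `z = 18 / 2` → z = 9.0. No exception raised.
3. `values.append(int(z))` → values = [9, 9].
4. `except ZeroDivisionError` is skipped (no exception was raised).
Result: [9, 9]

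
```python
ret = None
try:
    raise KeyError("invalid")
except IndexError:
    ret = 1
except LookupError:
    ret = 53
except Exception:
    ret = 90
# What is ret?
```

Step-by-step execution trace:
1. `raise KeyError(...)` raises KeyError.
2. `except IndexError` does not match (KeyError is not a subclass of IndexError); skipped.
3. `except LookupError` matches (KeyError is a subclass of LookupError) → ret = 53.
4. `except Exception` is not reached.
Result: 53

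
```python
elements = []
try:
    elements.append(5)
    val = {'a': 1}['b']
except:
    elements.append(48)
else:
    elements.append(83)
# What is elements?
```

Step-by-step execution trace:
1. try: `elements.append(5)` → elements = [5].
2. `val = {'a': 1}['b']` raises KeyError.
3. bare `except` matches → `elements.append(48)` → elements = [5, 48].
4. `else` is skipped (an exception was raised).
Result: [5, 48]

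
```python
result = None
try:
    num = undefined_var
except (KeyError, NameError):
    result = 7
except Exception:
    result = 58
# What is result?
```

Step-by-step execution trace:
1. `num = undefined_var` raises NameError.
2. `except (KeyError, NameError)` matches (NameError is in the tuple) → result = 7.
3. `except Exception` is not reached.
Result: 7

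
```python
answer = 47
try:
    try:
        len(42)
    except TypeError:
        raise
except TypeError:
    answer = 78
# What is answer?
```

Step-by-step execution trace:
1. Inner try: `len(42)` raises TypeError.
2. Inner `except TypeError` matches; bare `raise` re-raises the same TypeError.
3. Outer `except TypeError` matches → answer = 78.
Result: 78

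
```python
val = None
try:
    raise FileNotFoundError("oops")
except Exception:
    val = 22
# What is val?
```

Step-by-step execution trace:
1. `raise FileNotFoundError(...)` raises FileNotFoundError.
2. `except Exception` matches (FileNotFoundError is a subclass of Exception) → val = 22.
Result: 22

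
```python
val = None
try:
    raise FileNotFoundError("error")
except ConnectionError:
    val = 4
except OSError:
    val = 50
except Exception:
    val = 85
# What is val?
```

Step-by-step execution trace:
1. `raise FileNotFoundError(...)` raises FileNotFoundError.
2. `except ConnectionError` does not match (FileNotFoundError is not a subclass of ConnectionError); skipped.
3. `except OSError` matches (FileNotFoundError is a subclass of OSError) → val = 50.
4. `except Exception` is not reached.
Result: 50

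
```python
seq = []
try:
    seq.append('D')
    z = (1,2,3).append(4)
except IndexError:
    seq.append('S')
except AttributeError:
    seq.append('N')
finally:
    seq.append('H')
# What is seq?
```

Step-by-step execution trace:
1. try: `seq.append('D')` → seq = ['D'].
2. `z = (1,2,3).append(4)` raises AttributeError.
3. `except IndexError` does not match AttributeError; skipped.
4. `except AttributeError` matches → `seq.append('N')` → seq = ['D', 'N'].
5. finally always runs: `seq.append('H')` → seq = ['D', 'N', 'H'].
Result: ['D', 'N', 'H']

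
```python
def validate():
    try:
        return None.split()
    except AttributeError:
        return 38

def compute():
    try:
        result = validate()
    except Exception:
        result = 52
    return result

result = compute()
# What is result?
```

Step-by-step execution trace:
1. `compute()` calls `validate()`.
2. In validate: `None.split()` raises AttributeError; `except AttributeError` catches it → returns 38.
3. In compute: `result = validate()` → result = 38. No exception reaches compute.
4. `except Exception` is skipped; compute returns 38.
5. result = 38.
Result: 38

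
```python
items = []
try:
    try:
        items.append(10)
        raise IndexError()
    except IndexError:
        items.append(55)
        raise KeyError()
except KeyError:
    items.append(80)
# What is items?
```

Step-by-step execution trace:
1. Inner try: `items.append(10)` → items = [10].
2. `raise IndexError()` raises IndexError.
3. Inner `except IndexError` matches → `items.append(55)` → items = [10, 55].
4. `raise KeyError()` raises KeyError; propagates to outer try.
5. Outer `except KeyError` matches → `items.append(80)` → items = [10, 55, 80].
Result: [10, 55, 80]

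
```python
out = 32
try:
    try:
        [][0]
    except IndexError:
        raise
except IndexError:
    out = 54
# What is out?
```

Step-by-step execution trace:
1. Inner try: `[][0]` raises IndexError.
2. Inner `except IndexError` matches; bare `raise` re-raises the same IndexError.
3. Outer `except IndexError` matches → out = 54.
Result: 54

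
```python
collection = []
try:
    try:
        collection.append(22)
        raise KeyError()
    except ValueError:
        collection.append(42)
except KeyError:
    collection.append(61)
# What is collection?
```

Step-by-step execution trace:
1. Inner try: `collection.append(22)` → collection = [22].
2. `raise KeyError()` raises KeyError.
3. Inner `except ValueError` does not match KeyError; exception propagates to outer try.
4. Outer `except KeyError` matches → `collection.append(61)` → collection = [22, 61].
Result: [22, 61]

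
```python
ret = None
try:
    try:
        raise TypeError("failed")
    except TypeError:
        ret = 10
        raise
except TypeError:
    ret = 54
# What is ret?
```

Step-by-step execution trace:
1. Inner try: `raise TypeError("failed")` raises TypeError.
2. Inner `except TypeError` matches → ret = 10.
3. bare `raise` re-raises the same TypeError.
4. Outer `except TypeError` matches → ret = 54.
Result: 54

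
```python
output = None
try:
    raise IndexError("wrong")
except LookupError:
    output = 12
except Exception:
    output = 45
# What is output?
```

Step-by-step execution trace:
1. `raise IndexError(...)` raises IndexError.
2. `except LookupError` matches (IndexError is a subclass of LookupError) → output = 12.
3. `except Exception` is not reached.
Result: 12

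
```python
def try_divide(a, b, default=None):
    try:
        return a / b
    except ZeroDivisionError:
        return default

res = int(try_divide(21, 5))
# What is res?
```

Step-by-step execution trace:
1. `try_divide(21, 5)` enters try: `return 21 / 5` → returns 4.2. No exception raised.
2. `except ZeroDivisionError` is skipped.
3. `int(4.2)` → 4 → res = 4.
Result: 4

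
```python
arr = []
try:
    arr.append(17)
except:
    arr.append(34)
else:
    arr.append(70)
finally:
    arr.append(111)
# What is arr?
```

Step-by-step execution trace:
1. try: `arr.append(17)` → arr = [17]. No exception raised.
2. `except` is skipped.
3. `else` runs: `arr.append(70)` → arr = [17, 70].
4. `finally` always runs: `arr.append(111)` → arr = [17, 70, 111].
Result: [17, 70, 111]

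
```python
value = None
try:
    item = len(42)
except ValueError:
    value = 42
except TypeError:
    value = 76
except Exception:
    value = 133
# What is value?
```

Step-by-step execution trace:
1. `item = len(42)` raises TypeError.
2. `except ValueError` does not match TypeError; skipped.
3. `except TypeError` matches → value = 76.
4. Remaining except clauses are skipped.
Result: 76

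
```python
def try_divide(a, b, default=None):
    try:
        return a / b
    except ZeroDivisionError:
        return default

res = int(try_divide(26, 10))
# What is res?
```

Step-by-step execution trace:
1. `try_divide(26, 10)` enters try: `return 26 / 10` → returns 2.6. No exception raised.
2. `except ZeroDivisionError` is skipped.
3. `int(2.6)` → 2 → res = 2.
Result: 2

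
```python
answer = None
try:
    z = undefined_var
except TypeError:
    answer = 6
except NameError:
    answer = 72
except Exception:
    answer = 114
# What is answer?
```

Step-by-step execution trace:
1. `z = undefined_var` raises NameError.
2. `except TypeError` does not match NameError; skipped.
3. `except NameError` matches → answer = 72.
4. Remaining except clauses are skipped.
Result: 72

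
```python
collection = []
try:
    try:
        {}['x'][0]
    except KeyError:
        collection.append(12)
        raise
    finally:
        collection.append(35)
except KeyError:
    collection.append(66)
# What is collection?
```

Step-by-step execution trace:
1. Inner try: `{}['x'][0]` raises KeyError.
2. Inner `except KeyError` matches → `collection.append(12)` → collection = [12].
3. bare `raise` re-raises KeyError.
4. Inner `finally` runs during unwinding: `collection.append(35)` → collection = [12, 35].
5. Outer `except KeyError` matches → `collection.append(66)` → collection = [12, 35, 66].
Result: [12, 35, 66]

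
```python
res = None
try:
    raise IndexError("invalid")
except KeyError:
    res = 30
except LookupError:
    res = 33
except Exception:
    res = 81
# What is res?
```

Step-by-step execution trace:
1. `raise IndexError(...)` raises IndexError.
2. `except KeyError` does not match (IndexError is not a subclass of KeyError); skipped.
3. `except LookupError` matches (IndexError is a subclass of LookupError) → res = 33.
4. `except Exception` is not reached.
Result: 33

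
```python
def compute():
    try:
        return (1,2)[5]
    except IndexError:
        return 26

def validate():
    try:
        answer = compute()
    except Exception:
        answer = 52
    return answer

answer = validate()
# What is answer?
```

Step-by-step execution trace:
1. `validate()` calls `compute()`.
2. In compute: `(1,2)[5]` raises IndexError; `except IndexError` catches it → returns 26.
3. In validate: `answer = compute()` → answer = 26. No exception reaches validate.
4. `except Exception` is skipped; validate returns 26.
5. answer = 26.
Result: 26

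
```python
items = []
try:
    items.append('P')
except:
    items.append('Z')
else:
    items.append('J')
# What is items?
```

Step-by-step execution trace:
1. try: `items.append('P')` → items = ['P']. No exception raised.
2. `except` is skipped.
3. `else` runs (try completed without exception): `items.append('J')` → items = ['P', 'J'].
Result: ['P', 'J']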